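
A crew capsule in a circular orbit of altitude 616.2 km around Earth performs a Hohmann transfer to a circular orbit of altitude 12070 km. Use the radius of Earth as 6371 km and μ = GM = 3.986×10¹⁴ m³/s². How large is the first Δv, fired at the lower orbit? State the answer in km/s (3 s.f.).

r₁ = 6371 + 616.2 = 6987.2 km = 6.9872×10⁶ m.
r₂ = 6371 + 12070 = 18441 km = 1.8441×10⁷ m.
Transfer ellipse a_t = (r₁ + r₂)/2 = 1.271×10⁷ m.
At r₁: circular v_c1 = √(μ/r₁) = 7553 m/s; transfer-perigee v_p = √[μ(2/r₁ − 1/a_t)] = 9096 m/s.
Δv₁ = v_p − v_c1 = 1543 m/s.
= 1.543 km/s.

Δv ≈ 1.54 km/s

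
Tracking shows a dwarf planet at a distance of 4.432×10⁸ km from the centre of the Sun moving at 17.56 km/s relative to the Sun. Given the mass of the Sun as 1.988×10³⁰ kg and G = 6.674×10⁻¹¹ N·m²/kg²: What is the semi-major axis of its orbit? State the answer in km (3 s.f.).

μ = GM = 6.674×10⁻¹¹ × 1.988×10³⁰ = 1.327×10²⁰ m³/s².
r = 4.432×10¹¹ m.
Specific orbital energy ε = v²/2 − μ/r = (17560)²/2 − 1.327×10²⁰/4.432×10¹¹ = -1.452×10⁸ J/kg.
Since ε = −μ/(2a), a = −μ/(2ε) = 4.569×10¹¹ m = 4.5692×10⁸ km.

a ≈ 4.57×10⁸ km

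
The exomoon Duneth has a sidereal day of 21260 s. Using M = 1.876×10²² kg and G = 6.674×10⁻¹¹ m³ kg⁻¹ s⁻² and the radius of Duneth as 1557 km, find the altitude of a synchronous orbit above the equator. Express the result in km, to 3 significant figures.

h_sync ≈ 872 km

μ = GM = 6.674×10⁻¹¹ × 1.876×10²² = 1.252×10¹² m³/s².
A synchronous orbit has period T, so by Kepler's third law a = (μT²/4π²)^(1/3).
μT²/4π² = 1.252×10¹² × (2.126×10⁴)² / 39.48 = 1.433×10¹⁹ m³.
a = 2.429×10⁶ m = 2429.2 km.
Altitude h = a − R = 2429.2 − 1557 = 872.19 km.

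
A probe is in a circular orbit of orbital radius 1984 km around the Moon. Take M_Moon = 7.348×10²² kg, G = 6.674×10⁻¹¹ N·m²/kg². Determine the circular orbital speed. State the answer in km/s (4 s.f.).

v ≈ 1.572 km/s

μ = GM = 6.674×10⁻¹¹ × 7.348×10²² = 4.904×10¹² m³/s².
r = 1984 km = 1.984×10⁶ m.
For a circular orbit v = √(μ/r) = √(4.904×10¹² / 1.984×10⁶) = √(2.472×10⁶) = 1572 m/s.
That is 1.572 km/s.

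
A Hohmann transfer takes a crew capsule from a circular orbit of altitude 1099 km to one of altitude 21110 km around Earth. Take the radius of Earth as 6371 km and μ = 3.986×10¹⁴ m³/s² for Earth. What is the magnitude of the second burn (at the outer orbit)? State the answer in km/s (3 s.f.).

r₁ = 6371 + 1099 = 7470.0 km = 7.4700×10⁶ m.
r₂ = 6371 + 21110 = 27481 km = 2.7481×10⁷ m.
Transfer ellipse a_t = (r₁ + r₂)/2 = 1.748×10⁷ m.
At r₁: circular v_c1 = √(μ/r₁) = 7305 m/s; transfer-perigee v_p = √[μ(2/r₁ − 1/a_t)] = 9160 m/s.
At r₂: circular v_c2 = √(μ/r₂) = 3808 m/s; transfer-apogee v_a = √[μ(2/r₂ − 1/a_t)] = 2490 m/s.
Δv₂ = v_c2 − v_a = 1318 m/s.
= 1.318 km/s.

Δv ≈ 1.32 km/s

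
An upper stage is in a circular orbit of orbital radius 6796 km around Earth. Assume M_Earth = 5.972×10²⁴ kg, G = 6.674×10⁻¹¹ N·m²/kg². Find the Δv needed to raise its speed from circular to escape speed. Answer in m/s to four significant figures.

μ = GM = 6.674×10⁻¹¹ × 5.972×10²⁴ = 3.986×10¹⁴ m³/s².
r = 6796 km = 6.796×10⁶ m.
Circular speed v_c = √(μ/r) = 7658 m/s.
Escape speed v_esc = √(2μ/r) = √2 × v_c = 10830 m/s.
Δv = v_esc − v_c = 3172 m/s.

Δv ≈ 3172 m/s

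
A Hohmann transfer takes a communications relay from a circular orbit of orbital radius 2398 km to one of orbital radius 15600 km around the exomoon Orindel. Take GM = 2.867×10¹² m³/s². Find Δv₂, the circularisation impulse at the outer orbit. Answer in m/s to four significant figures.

Δv ≈ 207.4 m/s

r₁ = 2398 km = 2.398×10⁶ m.
r₂ = 15600 km = 1.560×10⁷ m.
Transfer ellipse a_t = (r₁ + r₂)/2 = 8.999×10⁶ m.
At r₁: circular v_c1 = √(μ/r₁) = 1093 m/s; transfer-periapsis v_p = √[μ(2/r₁ − 1/a_t)] = 1440 m/s.
At r₂: circular v_c2 = √(μ/r₂) = 428.7 m/s; transfer-apoapsis v_a = √[μ(2/r₂ − 1/a_t)] = 221.3 m/s.
Δv₂ = v_c2 − v_a = 207.4 m/s.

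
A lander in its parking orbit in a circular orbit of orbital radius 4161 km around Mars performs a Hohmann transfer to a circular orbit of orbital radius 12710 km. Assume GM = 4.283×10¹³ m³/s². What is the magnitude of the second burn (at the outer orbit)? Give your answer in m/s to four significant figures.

Δv ≈ 546.4 m/s

r₁ = 4161 km = 4.161×10⁶ m.
r₂ = 12710 km = 1.271×10⁷ m.
Transfer ellipse a_t = (r₁ + r₂)/2 = 8.436×10⁶ m.
At r₁: circular v_c1 = √(μ/r₁) = 3208 m/s; transfer-periapsis v_p = √[μ(2/r₁ − 1/a_t)] = 3938 m/s.
At r₂: circular v_c2 = √(μ/r₂) = 1836 m/s; transfer-apoapsis v_a = √[μ(2/r₂ − 1/a_t)] = 1289 m/s.
Δv₂ = v_c2 − v_a = 546.4 m/s.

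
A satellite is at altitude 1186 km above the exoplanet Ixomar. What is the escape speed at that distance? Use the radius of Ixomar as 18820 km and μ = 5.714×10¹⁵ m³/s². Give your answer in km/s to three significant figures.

r = 18820 + 1186 = 20006 km = 2.0006×10⁷ m.
Escape speed v_esc = √(2μ/r) = √(2 × 5.714×10¹⁵ / 2.001×10⁷) = √(5.712×10⁸) = 23900 m/s.
= 23.90 km/s.

v_esc ≈ 23.9 km/s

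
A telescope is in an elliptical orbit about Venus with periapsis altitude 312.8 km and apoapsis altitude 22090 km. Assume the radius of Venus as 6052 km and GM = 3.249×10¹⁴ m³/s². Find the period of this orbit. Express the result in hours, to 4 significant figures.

T ≈ 6.939 hours

r_p = 6052 + 312.8 = 6364.8 km = 6.3648×10⁶ m.
r_a = 6052 + 22090 = 28142 km = 2.8142×10⁷ m.
Semi-major axis a = (r_p + r_a)/2 = (6364.8 + 28142)/2 = 17253 km = 1.725×10⁷ m.
By Kepler's third law T = 2π√(a³/μ) = 2π × 3.976×10³ = 2.498×10⁴ s.
= 6.939 hours.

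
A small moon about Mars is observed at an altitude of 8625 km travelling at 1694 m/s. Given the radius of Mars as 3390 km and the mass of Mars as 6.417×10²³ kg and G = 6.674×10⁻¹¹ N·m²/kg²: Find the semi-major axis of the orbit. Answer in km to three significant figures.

μ = GM = 6.674×10⁻¹¹ × 6.417×10²³ = 4.283×10¹³ m³/s².
r = 3390 + 8625 = 12015 km = 1.202×10⁷ m.
Vis-viva rearranged: 1/a = 2/r − v²/μ = 1.665×10⁻⁷ − 6.701×10⁻⁸ = 9.945×10⁻⁸ m⁻¹.
a = 1.005×10⁷ m = 10055 km.

a ≈ 10100 km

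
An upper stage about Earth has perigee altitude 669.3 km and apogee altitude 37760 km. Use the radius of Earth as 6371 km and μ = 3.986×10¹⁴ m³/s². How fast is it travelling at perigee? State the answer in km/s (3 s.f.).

v ≈ 9.88 km/s

r_p = 6371 + 669.3 = 7040.3 km = 7.0403×10⁶ m.
r_a = 6371 + 37760 = 44131 km = 4.4131×10⁷ m.
Semi-major axis a = (r_p + r_a)/2 = 25586 km = 2.559×10⁷ m.
Vis-viva: v² = μ(2/r − 1/a) = 3.986×10¹⁴ × (2.841×10⁻⁷ − 3.908×10⁻⁸) = 9.765×10⁷ m²/s².
v = 9882 m/s = 9.882 km/s.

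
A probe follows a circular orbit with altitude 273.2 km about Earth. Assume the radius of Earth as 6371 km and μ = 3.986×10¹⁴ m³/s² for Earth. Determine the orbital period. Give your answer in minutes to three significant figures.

T ≈ 89.8 minutes

r = 6371 + 273.2 = 6644.2 km = 6.6442×10⁶ m.
Kepler's third law: T = 2π√(r³/μ) = 2π√((6.644×10⁶)³ / 3.986×10¹⁴).
r³/μ = 7.359×10⁵ s², so T = 2π × 8.578×10² = 5.390×10³ s.
Converting: 5.390×10³ s ÷ 60.00 = 89.83 minutes.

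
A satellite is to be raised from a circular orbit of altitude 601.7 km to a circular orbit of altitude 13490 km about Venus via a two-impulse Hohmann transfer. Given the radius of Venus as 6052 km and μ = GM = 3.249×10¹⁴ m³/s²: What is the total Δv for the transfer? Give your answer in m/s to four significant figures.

Δv_total ≈ 2719 m/s

r₁ = 6052 + 601.7 = 6653.7 km = 6.6537×10⁶ m.
r₂ = 6052 + 13490 = 19542 km = 1.9542×10⁷ m.
Transfer ellipse a_t = (r₁ + r₂)/2 = 1.310×10⁷ m.
At r₁: circular v_c1 = √(μ/r₁) = 6988 m/s; transfer-periapsis v_p = √[μ(2/r₁ − 1/a_t)] = 8535 m/s.
Δv₁ = v_p − v_c1 = 1548 m/s.
At r₂: circular v_c2 = √(μ/r₂) = 4077 m/s; transfer-apoapsis v_a = √[μ(2/r₂ − 1/a_t)] = 2906 m/s.
Δv₂ = v_c2 − v_a = 1171 m/s.
Total Δv = Δv₁ + Δv₂ = 2719 m/s.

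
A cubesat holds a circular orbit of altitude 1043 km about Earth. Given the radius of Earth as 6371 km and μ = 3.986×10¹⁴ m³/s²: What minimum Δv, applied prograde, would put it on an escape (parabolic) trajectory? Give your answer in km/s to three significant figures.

Δv ≈ 3.04 km/s

r = 6371 + 1043 = 7414.0 km = 7.4140×10⁶ m.
Circular speed v_c = √(μ/r) = 7332 m/s.
Escape speed v_esc = √(2μ/r) = √2 × v_c = 10370 m/s.
Δv = v_esc − v_c = 3037 m/s = 3.037 km/s.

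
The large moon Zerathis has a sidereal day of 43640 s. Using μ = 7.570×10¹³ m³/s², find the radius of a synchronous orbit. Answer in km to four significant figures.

A synchronous orbit has period T, so by Kepler's third law a = (μT²/4π²)^(1/3).
μT²/4π² = 7.570×10¹³ × (4.364×10⁴)² / 39.48 = 3.652×10²¹ m³.
a = 1.540×10⁷ m = 15399 km.

r_sync ≈ 15400 km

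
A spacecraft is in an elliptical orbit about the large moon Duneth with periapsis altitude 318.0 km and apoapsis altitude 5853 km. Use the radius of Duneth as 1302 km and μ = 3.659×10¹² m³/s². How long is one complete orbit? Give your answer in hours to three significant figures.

T ≈ 8.39 hours

r_p = 1302 + 318.0 = 1620.0 km = 1.6200×10⁶ m.
r_a = 1302 + 5853 = 7155.0 km = 7.1550×10⁶ m.
Semi-major axis a = (r_p + r_a)/2 = (1620.0 + 7155.0)/2 = 4387.5 km = 4.388×10⁶ m.
By Kepler's third law T = 2π√(a³/μ) = 2π × 4.804×10³ = 3.019×10⁴ s.
= 8.385 hours.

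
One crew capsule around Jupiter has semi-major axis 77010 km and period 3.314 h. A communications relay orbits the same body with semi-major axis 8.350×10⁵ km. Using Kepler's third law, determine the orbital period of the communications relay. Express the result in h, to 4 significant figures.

T₂ ≈ 118.3 h

Kepler's third law: T² ∝ a³, so T₂ = T₁ (a₂/a₁)^(3/2).
a₂/a₁ = 10.84, (a₂/a₁)^(3/2) = 35.70.
T₂ = 3.314 × 35.70 = 118.3 h.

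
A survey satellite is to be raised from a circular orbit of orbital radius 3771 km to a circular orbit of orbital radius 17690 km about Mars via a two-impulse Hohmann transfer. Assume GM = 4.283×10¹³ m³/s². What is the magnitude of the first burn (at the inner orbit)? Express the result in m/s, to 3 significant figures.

Δv ≈ 957 m/s

r₁ = 3771 km = 3.771×10⁶ m.
r₂ = 17690 km = 1.769×10⁷ m.
Transfer ellipse a_t = (r₁ + r₂)/2 = 1.073×10⁷ m.
At r₁: circular v_c1 = √(μ/r₁) = 3370 m/s; transfer-periapsis v_p = √[μ(2/r₁ − 1/a_t)] = 4327 m/s.
Δv₁ = v_p − v_c1 = 957.0 m/s.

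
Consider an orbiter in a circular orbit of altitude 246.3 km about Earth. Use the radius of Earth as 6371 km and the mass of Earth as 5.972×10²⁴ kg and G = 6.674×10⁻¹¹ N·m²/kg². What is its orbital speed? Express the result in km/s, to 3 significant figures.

μ = GM = 6.674×10⁻¹¹ × 5.972×10²⁴ = 3.986×10¹⁴ m³/s².
r = 6371 + 246.3 = 6617.3 km = 6.6173×10⁶ m.
For a circular orbit v = √(μ/r) = √(3.986×10¹⁴ / 6.617×10⁶) = √(6.023×10⁷) = 7761 m/s.
That is 7.761 km/s.

v ≈ 7.76 km/s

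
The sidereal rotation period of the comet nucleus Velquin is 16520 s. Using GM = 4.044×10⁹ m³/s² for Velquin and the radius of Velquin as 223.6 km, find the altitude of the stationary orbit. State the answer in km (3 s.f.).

h_sync ≈ 79.9 km

A synchronous orbit has period T, so by Kepler's third law a = (μT²/4π²)^(1/3).
μT²/4π² = 4.044×10⁹ × (1.652×10⁴)² / 39.48 = 2.796×10¹⁶ m³.
a = 3.035×10⁵ m = 303.50 km.
Altitude h = a − R = 303.50 − 223.6 = 79.899 km.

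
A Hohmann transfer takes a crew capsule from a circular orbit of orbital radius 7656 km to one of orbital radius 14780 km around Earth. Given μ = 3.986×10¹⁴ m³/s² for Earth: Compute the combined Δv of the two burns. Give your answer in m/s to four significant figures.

Δv_total ≈ 1970 m/s

r₁ = 7656 km = 7.656×10⁶ m.
r₂ = 14780 km = 1.478×10⁷ m.
Transfer ellipse a_t = (r₁ + r₂)/2 = 1.122×10⁷ m.
At r₁: circular v_c1 = √(μ/r₁) = 7216 m/s; transfer-perigee v_p = √[μ(2/r₁ − 1/a_t)] = 8282 m/s.
Δv₁ = v_p − v_c1 = 1067 m/s.
At r₂: circular v_c2 = √(μ/r₂) = 5193 m/s; transfer-apogee v_a = √[μ(2/r₂ − 1/a_t)] = 4290 m/s.
Δv₂ = v_c2 − v_a = 903.0 m/s.
Total Δv = Δv₁ + Δv₂ = 1970 m/s.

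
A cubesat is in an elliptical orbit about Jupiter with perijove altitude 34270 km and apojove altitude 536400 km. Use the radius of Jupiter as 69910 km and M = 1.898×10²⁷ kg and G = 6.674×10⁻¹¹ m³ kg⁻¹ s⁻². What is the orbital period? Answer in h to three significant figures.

T ≈ 32.8 h

μ = GM = 6.674×10⁻¹¹ × 1.898×10²⁷ = 1.267×10¹⁷ m³/s².
r_p = 69910 + 34270 = 104180 km = 1.0418×10⁸ m.
r_a = 69910 + 536400 = 606310 km = 6.0631×10⁸ m.
Semi-major axis a = (r_p + r_a)/2 = (1.0418×10⁵ + 6.0631×10⁵)/2 = 3.5524×10⁵ km = 3.552×10⁸ m.
By Kepler's third law T = 2π√(a³/μ) = 2π × 1.881×10⁴ = 1.182×10⁵ s.
= 32.83 h.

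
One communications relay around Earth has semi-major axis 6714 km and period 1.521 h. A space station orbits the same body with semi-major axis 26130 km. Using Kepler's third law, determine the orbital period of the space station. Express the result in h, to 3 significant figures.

Kepler's third law: T² ∝ a³, so T₂ = T₁ (a₂/a₁)^(3/2).
a₂/a₁ = 3.892, (a₂/a₁)^(3/2) = 7.678.
T₂ = 1.521 × 7.678 = 11.68 h.

T₂ ≈ 11.7 h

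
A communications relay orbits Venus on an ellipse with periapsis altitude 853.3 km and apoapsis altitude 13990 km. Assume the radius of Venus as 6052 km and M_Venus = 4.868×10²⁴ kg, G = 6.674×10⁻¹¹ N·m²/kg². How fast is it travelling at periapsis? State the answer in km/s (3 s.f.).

μ = GM = 6.674×10⁻¹¹ × 4.868×10²⁴ = 3.249×10¹⁴ m³/s².
r_p = 6052 + 853.3 = 6905.3 km = 6.9053×10⁶ m.
r_a = 6052 + 13990 = 20042 km = 2.0042×10⁷ m.
Semi-major axis a = (r_p + r_a)/2 = 13474 km = 1.347×10⁷ m.
Vis-viva: v² = μ(2/r − 1/a) = 3.249×10¹⁴ × (2.896×10⁻⁷ − 7.422×10⁻⁸) = 6.999×10⁷ m²/s².
v = 8366 m/s = 8.366 km/s.

v ≈ 8.37 km/s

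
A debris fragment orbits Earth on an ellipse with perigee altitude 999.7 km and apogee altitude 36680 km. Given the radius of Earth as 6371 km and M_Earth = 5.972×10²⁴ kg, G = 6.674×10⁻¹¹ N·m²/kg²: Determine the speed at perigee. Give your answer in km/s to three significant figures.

μ = GM = 6.674×10⁻¹¹ × 5.972×10²⁴ = 3.986×10¹⁴ m³/s².
r_p = 6371 + 999.7 = 7370.7 km = 7.3707×10⁶ m.
r_a = 6371 + 36680 = 43051 km = 4.3051×10⁷ m.
Semi-major axis a = (r_p + r_a)/2 = 25211 km = 2.521×10⁷ m.
Vis-viva: v² = μ(2/r − 1/a) = 3.986×10¹⁴ × (2.713×10⁻⁷ − 3.967×10⁻⁸) = 9.234×10⁷ m²/s².
v = 9609 m/s = 9.609 km/s.

v ≈ 9.61 km/s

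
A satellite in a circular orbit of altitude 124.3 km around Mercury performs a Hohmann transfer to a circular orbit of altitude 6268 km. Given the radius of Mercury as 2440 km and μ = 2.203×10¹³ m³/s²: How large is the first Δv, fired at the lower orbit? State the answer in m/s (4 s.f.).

r₁ = 2440 + 124.3 = 2564.3 km = 2.5643×10⁶ m.
r₂ = 2440 + 6268 = 8708.0 km = 8.7080×10⁶ m.
Transfer ellipse a_t = (r₁ + r₂)/2 = 5.636×10⁶ m.
At r₁: circular v_c1 = √(μ/r₁) = 2931 m/s; transfer-periherm v_p = √[μ(2/r₁ − 1/a_t)] = 3643 m/s.
Δv₁ = v_p − v_c1 = 712.2 m/s.

Δv ≈ 712.2 m/s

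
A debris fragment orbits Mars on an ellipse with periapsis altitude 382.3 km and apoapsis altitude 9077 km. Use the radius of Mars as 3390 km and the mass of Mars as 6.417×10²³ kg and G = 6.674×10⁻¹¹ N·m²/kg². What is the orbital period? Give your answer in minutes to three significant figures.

T ≈ 370 minutes

μ = GM = 6.674×10⁻¹¹ × 6.417×10²³ = 4.283×10¹³ m³/s².
r_p = 3390 + 382.3 = 3772.3 km = 3.7723×10⁶ m.
r_a = 3390 + 9077 = 12467 km = 1.2467×10⁷ m.
Semi-major axis a = (r_p + r_a)/2 = (3772.3 + 12467)/2 = 8119.6 km = 8.120×10⁶ m.
By Kepler's third law T = 2π√(a³/μ) = 2π × 3.535×10³ = 2.221×10⁴ s.
= 370.2 minutes.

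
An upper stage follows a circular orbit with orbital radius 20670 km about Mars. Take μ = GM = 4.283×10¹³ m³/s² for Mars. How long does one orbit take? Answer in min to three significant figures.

r = 20670 km = 2.067×10⁷ m.
Kepler's third law: T = 2π√(r³/μ) = 2π√((2.067×10⁷)³ / 4.283×10¹³).
r³/μ = 2.062×10⁸ s², so T = 2π × 1.436×10⁴ = 9.022×10⁴ s.
Converting: 9.022×10⁴ s ÷ 60.00 = 1504 min.

T ≈ 1500 min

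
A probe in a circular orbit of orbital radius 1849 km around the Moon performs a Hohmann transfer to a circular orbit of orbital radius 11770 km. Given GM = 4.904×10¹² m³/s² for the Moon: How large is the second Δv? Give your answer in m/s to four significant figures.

r₁ = 1849 km = 1.849×10⁶ m.
r₂ = 11770 km = 1.177×10⁷ m.
Transfer ellipse a_t = (r₁ + r₂)/2 = 6.810×10⁶ m.
At r₁: circular v_c1 = √(μ/r₁) = 1629 m/s; transfer-perilune v_p = √[μ(2/r₁ − 1/a_t)] = 2141 m/s.
At r₂: circular v_c2 = √(μ/r₂) = 645.5 m/s; transfer-apolune v_a = √[μ(2/r₂ − 1/a_t)] = 336.4 m/s.
Δv₂ = v_c2 − v_a = 309.1 m/s.

Δv ≈ 309.1 m/s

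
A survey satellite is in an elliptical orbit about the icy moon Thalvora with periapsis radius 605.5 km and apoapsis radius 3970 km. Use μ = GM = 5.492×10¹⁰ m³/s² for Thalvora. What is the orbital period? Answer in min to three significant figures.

Semi-major axis a = (r_p + r_a)/2 = (605.50 + 3970.0)/2 = 2287.8 km = 2.288×10⁶ m.
By Kepler's third law T = 2π√(a³/μ) = 2π × 1.477×10⁴ = 9.277×10⁴ s.
= 1546 min.

T ≈ 1550 min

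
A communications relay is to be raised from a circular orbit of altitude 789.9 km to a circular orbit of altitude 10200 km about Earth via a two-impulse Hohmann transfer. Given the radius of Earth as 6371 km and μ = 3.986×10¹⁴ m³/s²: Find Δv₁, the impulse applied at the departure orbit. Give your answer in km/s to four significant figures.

Δv ≈ 1.356 km/s

r₁ = 6371 + 789.9 = 7160.9 km = 7.1609×10⁶ m.
r₂ = 6371 + 10200 = 16571 km = 1.6571×10⁷ m.
Transfer ellipse a_t = (r₁ + r₂)/2 = 1.187×10⁷ m.
At r₁: circular v_c1 = √(μ/r₁) = 7461 m/s; transfer-perigee v_p = √[μ(2/r₁ − 1/a_t)] = 8817 m/s.
Δv₁ = v_p − v_c1 = 1356 m/s.
= 1.356 km/s.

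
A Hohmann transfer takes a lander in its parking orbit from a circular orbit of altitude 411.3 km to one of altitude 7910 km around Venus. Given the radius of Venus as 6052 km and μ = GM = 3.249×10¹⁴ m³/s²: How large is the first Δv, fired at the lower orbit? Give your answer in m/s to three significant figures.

Δv ≈ 1200 m/s

r₁ = 6052 + 411.3 = 6463.3 km = 6.4633×10⁶ m.
r₂ = 6052 + 7910 = 13962 km = 1.3962×10⁷ m.
Transfer ellipse a_t = (r₁ + r₂)/2 = 1.021×10⁷ m.
At r₁: circular v_c1 = √(μ/r₁) = 7090 m/s; transfer-periapsis v_p = √[μ(2/r₁ − 1/a_t)] = 8290 m/s.
Δv₁ = v_p − v_c1 = 1200 m/s.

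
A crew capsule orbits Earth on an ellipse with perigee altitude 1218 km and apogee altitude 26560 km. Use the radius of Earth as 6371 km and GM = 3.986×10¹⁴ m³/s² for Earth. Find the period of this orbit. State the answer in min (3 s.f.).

T ≈ 478 min

r_p = 6371 + 1218 = 7589.0 km = 7.5890×10⁶ m.
r_a = 6371 + 26560 = 32931 km = 3.2931×10⁷ m.
Semi-major axis a = (r_p + r_a)/2 = (7589.0 + 32931)/2 = 20260 km = 2.026×10⁷ m.
By Kepler's third law T = 2π√(a³/μ) = 2π × 4.568×10³ = 2.870×10⁴ s.
= 478.3 min.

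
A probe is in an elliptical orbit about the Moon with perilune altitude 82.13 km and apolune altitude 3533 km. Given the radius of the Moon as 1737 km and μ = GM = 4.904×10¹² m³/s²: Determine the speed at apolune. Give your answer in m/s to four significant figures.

v ≈ 691.1 m/s

r_p = 1737 + 82.13 = 1819.1 km = 1.8191×10⁶ m.
r_a = 1737 + 3533 = 5270.0 km = 5.2700×10⁶ m.
Semi-major axis a = (r_p + r_a)/2 = 3544.6 km = 3.545×10⁶ m.
Vis-viva: v² = μ(2/r − 1/a) = 4.904×10¹² × (3.795×10⁻⁷ − 2.821×10⁻⁷) = 4.776×10⁵ m²/s².
v = 691.1 m/s.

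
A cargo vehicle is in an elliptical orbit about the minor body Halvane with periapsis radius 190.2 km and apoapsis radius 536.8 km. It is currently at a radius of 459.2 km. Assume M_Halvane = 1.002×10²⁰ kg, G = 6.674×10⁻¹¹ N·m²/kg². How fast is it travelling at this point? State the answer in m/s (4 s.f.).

μ = GM = 6.674×10⁻¹¹ × 1.002×10²⁰ = 6.687×10⁹ m³/s².
Semi-major axis a = (r_p + r_a)/2 = 363.50 km = 3.635×10⁵ m.
Vis-viva: v² = μ(2/r − 1/a) = 6.687×10⁹ × (4.355×10⁻⁶ − 2.751×10⁻⁶) = 1.073×10⁴ m²/s².
v = 103.6 m/s.

v ≈ 103.6 m/s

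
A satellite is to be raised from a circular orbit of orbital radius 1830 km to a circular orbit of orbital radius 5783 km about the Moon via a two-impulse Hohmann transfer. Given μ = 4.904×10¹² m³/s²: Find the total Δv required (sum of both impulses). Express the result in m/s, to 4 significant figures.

Δv_total ≈ 663.1 m/s

r₁ = 1830 km = 1.830×10⁶ m.
r₂ = 5783 km = 5.783×10⁶ m.
Transfer ellipse a_t = (r₁ + r₂)/2 = 3.806×10⁶ m.
At r₁: circular v_c1 = √(μ/r₁) = 1637 m/s; transfer-perilune v_p = √[μ(2/r₁ − 1/a_t)] = 2018 m/s.
Δv₁ = v_p − v_c1 = 380.7 m/s.
At r₂: circular v_c2 = √(μ/r₂) = 920.9 m/s; transfer-apolune v_a = √[μ(2/r₂ − 1/a_t)] = 638.5 m/s.
Δv₂ = v_c2 − v_a = 282.4 m/s.
Total Δv = Δv₁ + Δv₂ = 663.1 m/s.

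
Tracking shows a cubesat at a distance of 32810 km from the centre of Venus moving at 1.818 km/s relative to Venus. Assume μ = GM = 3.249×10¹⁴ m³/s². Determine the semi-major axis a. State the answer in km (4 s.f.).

r = 3.281×10⁷ m.
Vis-viva rearranged: 1/a = 2/r − v²/μ = 6.096×10⁻⁸ − 1.017×10⁻⁸ = 5.078×10⁻⁸ m⁻¹.
a = 1.969×10⁷ m = 19691 km.

a ≈ 19690 km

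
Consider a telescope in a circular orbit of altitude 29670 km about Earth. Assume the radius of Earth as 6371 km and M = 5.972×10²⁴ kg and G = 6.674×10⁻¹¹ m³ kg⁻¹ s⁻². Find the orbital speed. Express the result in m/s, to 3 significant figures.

μ = GM = 6.674×10⁻¹¹ × 5.972×10²⁴ = 3.986×10¹⁴ m³/s².
r = 6371 + 29670 = 36041 km = 3.6041×10⁷ m.
For a circular orbit v = √(μ/r) = √(3.986×10¹⁴ / 3.604×10⁷) = √(1.106×10⁷) = 3325 m/s.

v ≈ 3330 m/s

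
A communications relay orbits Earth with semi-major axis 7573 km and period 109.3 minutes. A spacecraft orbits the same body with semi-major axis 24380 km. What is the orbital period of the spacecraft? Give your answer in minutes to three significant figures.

Kepler's third law: T² ∝ a³, so T₂ = T₁ (a₂/a₁)^(3/2).
a₂/a₁ = 3.219, (a₂/a₁)^(3/2) = 5.776.
T₂ = 109.3 × 5.776 = 631.3 minutes.

T₂ ≈ 631 minutes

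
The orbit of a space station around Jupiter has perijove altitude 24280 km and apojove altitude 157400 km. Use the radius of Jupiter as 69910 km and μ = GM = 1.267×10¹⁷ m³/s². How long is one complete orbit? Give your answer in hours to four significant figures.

T ≈ 9.993 hours

r_p = 69910 + 24280 = 94190 km = 9.4190×10⁷ m.
r_a = 69910 + 157400 = 227310 km = 2.2731×10⁸ m.
Semi-major axis a = (r_p + r_a)/2 = (94190 + 2.2731×10⁵)/2 = 1.6075×10⁵ km = 1.608×10⁸ m.
By Kepler's third law T = 2π√(a³/μ) = 2π × 5.726×10³ = 3.598×10⁴ s.
= 9.993 hours.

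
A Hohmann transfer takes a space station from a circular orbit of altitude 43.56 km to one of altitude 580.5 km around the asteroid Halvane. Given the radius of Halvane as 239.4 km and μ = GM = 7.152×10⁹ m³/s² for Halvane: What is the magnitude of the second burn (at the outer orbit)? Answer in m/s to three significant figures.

r₁ = 239.4 + 43.56 = 282.96 km = 2.8296×10⁵ m.
r₂ = 239.4 + 580.5 = 819.90 km = 8.1990×10⁵ m.
Transfer ellipse a_t = (r₁ + r₂)/2 = 5.514×10⁵ m.
At r₁: circular v_c1 = √(μ/r₁) = 159.0 m/s; transfer-periapsis v_p = √[μ(2/r₁ − 1/a_t)] = 193.9 m/s.
At r₂: circular v_c2 = √(μ/r₂) = 93.40 m/s; transfer-apoapsis v_a = √[μ(2/r₂ − 1/a_t)] = 66.90 m/s.
Δv₂ = v_c2 − v_a = 26.49 m/s.

Δv ≈ 26.5 m/s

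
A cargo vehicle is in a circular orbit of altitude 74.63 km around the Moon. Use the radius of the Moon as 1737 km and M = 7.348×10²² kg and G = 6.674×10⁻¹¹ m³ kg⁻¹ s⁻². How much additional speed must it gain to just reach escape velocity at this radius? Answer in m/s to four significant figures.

Δv ≈ 681.5 m/s

μ = GM = 6.674×10⁻¹¹ × 7.348×10²² = 4.904×10¹² m³/s².
r = 1737 + 74.63 = 1811.6 km = 1.8116×10⁶ m.
Circular speed v_c = √(μ/r) = 1645 m/s.
Escape speed v_esc = √(2μ/r) = √2 × v_c = 2327 m/s.
Δv = v_esc − v_c = 681.5 m/s.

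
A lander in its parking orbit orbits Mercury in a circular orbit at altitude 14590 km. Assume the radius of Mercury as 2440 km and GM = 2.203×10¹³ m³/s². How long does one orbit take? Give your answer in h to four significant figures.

r = 2440 + 14590 = 17030 km = 1.7030×10⁷ m.
Kepler's third law: T = 2π√(r³/μ) = 2π√((1.703×10⁷)³ / 2.203×10¹³).
r³/μ = 2.242×10⁸ s², so T = 2π × 1.497×10⁴ = 9.408×10⁴ s.
Converting: 9.408×10⁴ s ÷ 3600 = 26.13 h.

T ≈ 26.13 h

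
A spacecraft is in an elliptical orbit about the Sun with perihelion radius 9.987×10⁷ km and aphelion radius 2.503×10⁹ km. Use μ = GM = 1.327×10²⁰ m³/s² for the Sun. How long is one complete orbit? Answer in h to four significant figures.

T ≈ 224900 h

Semi-major axis a = (r_p + r_a)/2 = (9.9870×10⁷ + 2.5030×10⁹)/2 = 1.3014×10⁹ km = 1.301×10¹² m.
By Kepler's third law T = 2π√(a³/μ) = 2π × 1.289×10⁸ = 8.098×10⁸ s.
= 2.249×10⁵ h.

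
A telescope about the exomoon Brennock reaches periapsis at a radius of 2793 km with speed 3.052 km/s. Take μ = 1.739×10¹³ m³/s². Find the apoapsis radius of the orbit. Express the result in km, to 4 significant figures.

r_p = 2.793×10⁶ m.
Specific energy ε = v²/2 − μ/r = -1.569×10⁶ J/kg, so a = −μ/(2ε) = 5.542×10⁶ m.
The apsides satisfy r_p + r_a = 2a, so the apoapsis radius is 2a − r_p = 8.291×10⁶ m = 8291.0 km.

apoapsis radius ≈ 8291 km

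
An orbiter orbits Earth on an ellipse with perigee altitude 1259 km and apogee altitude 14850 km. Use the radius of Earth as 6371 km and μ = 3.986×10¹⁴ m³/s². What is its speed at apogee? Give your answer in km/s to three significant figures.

v ≈ 3.15 km/s

r_p = 6371 + 1259 = 7630.0 km = 7.6300×10⁶ m.
r_a = 6371 + 14850 = 21221 km = 2.1221×10⁷ m.
Semi-major axis a = (r_p + r_a)/2 = 14426 km = 1.443×10⁷ m.
Vis-viva: v² = μ(2/r − 1/a) = 3.986×10¹⁴ × (9.425×10⁻⁸ − 6.932×10⁻⁸) = 9.935×10⁶ m²/s².
v = 3152 m/s = 3.152 km/s.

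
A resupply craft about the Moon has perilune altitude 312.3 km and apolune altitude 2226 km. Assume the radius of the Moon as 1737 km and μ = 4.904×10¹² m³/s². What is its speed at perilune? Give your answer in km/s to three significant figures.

r_p = 1737 + 312.3 = 2049.3 km = 2.0493×10⁶ m.
r_a = 1737 + 2226 = 3963.0 km = 3.9630×10⁶ m.
Semi-major axis a = (r_p + r_a)/2 = 3006.2 km = 3.006×10⁶ m.
Vis-viva: v² = μ(2/r − 1/a) = 4.904×10¹² × (9.759×10⁻⁷ − 3.327×10⁻⁷) = 3.155×10⁶ m²/s².
v = 1776 m/s = 1.776 km/s.

v ≈ 1.78 km/s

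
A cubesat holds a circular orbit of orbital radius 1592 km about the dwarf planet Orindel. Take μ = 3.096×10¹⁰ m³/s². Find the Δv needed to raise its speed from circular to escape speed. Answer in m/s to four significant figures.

Δv ≈ 57.76 m/s

r = 1592 km = 1.592×10⁶ m.
Circular speed v_c = √(μ/r) = 139.5 m/s.
Escape speed v_esc = √(2μ/r) = √2 × v_c = 197.2 m/s.
Δv = v_esc − v_c = 57.76 m/s.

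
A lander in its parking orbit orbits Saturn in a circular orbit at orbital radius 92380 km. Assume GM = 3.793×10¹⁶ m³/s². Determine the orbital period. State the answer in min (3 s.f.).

T ≈ 477 min

r = 92380 km = 9.238×10⁷ m.
Kepler's third law: T = 2π√(r³/μ) = 2π√((9.238×10⁷)³ / 3.793×10¹⁶).
r³/μ = 2.079×10⁷ s², so T = 2π × 4.559×10³ = 2.865×10⁴ s.
Converting: 2.865×10⁴ s ÷ 60.00 = 477.4 min.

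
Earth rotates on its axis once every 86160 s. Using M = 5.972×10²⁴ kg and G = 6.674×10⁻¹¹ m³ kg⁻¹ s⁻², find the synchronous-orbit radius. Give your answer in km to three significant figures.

μ = GM = 6.674×10⁻¹¹ × 5.972×10²⁴ = 3.986×10¹⁴ m³/s².
A synchronous orbit has period T, so by Kepler's third law a = (μT²/4π²)^(1/3).
μT²/4π² = 3.986×10¹⁴ × (8.616×10⁴)² / 39.48 = 7.495×10²² m³.
a = 4.216×10⁷ m = 42162 km.

r_sync ≈ 42200 km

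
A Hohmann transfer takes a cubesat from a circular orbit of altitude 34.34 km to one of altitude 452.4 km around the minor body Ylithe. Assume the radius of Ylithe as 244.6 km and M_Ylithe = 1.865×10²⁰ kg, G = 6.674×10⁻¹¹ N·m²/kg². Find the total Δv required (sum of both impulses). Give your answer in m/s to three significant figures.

Δv_total ≈ 73.8 m/s

μ = GM = 6.674×10⁻¹¹ × 1.865×10²⁰ = 1.245×10¹⁰ m³/s².
r₁ = 244.6 + 34.34 = 278.94 km = 2.7894×10⁵ m.
r₂ = 244.6 + 452.4 = 697.00 km = 6.9700×10⁵ m.
Transfer ellipse a_t = (r₁ + r₂)/2 = 4.880×10⁵ m.
At r₁: circular v_c1 = √(μ/r₁) = 211.2 m/s; transfer-periapsis v_p = √[μ(2/r₁ − 1/a_t)] = 252.5 m/s.
Δv₁ = v_p − v_c1 = 41.22 m/s.
At r₂: circular v_c2 = √(μ/r₂) = 133.6 m/s; transfer-apoapsis v_a = √[μ(2/r₂ − 1/a_t)] = 101.0 m/s.
Δv₂ = v_c2 − v_a = 32.60 m/s.
Total Δv = Δv₁ + Δv₂ = 73.82 m/s.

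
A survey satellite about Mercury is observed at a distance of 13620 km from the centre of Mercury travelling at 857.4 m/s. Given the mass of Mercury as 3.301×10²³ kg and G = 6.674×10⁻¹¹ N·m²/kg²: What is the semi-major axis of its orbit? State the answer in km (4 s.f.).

μ = GM = 6.674×10⁻¹¹ × 3.301×10²³ = 2.203×10¹³ m³/s².
r = 1.362×10⁷ m.
Specific orbital energy ε = v²/2 − μ/r = (857.4)²/2 − 2.203×10¹³/1.362×10⁷ = -1.250×10⁶ J/kg.
Since ε = −μ/(2a), a = −μ/(2ε) = 8.813×10⁶ m = 8812.6 km.

a ≈ 8813 km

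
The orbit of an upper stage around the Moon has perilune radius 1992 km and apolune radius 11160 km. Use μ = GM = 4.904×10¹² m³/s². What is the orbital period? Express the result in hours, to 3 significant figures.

Semi-major axis a = (r_p + r_a)/2 = (1992.0 + 11160)/2 = 6576.0 km = 6.576×10⁶ m.
By Kepler's third law T = 2π√(a³/μ) = 2π × 7.615×10³ = 4.785×10⁴ s.
= 13.29 hours.

T ≈ 13.3 hours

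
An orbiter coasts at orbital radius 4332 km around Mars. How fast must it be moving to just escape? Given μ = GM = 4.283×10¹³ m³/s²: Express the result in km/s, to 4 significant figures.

v_esc ≈ 4.447 km/s

r = 4332 km = 4.332×10⁶ m.
Escape speed v_esc = √(2μ/r) = √(2 × 4.283×10¹³ / 4.332×10⁶) = √(1.977×10⁷) = 4447 m/s.
= 4.447 km/s.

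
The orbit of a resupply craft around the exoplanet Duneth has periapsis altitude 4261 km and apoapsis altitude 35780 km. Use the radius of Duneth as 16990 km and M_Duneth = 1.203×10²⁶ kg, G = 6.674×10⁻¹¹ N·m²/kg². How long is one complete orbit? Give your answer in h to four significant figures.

T ≈ 4.386 h

μ = GM = 6.674×10⁻¹¹ × 1.203×10²⁶ = 8.029×10¹⁵ m³/s².
r_p = 16990 + 4261 = 21251 km = 2.1251×10⁷ m.
r_a = 16990 + 35780 = 52770 km = 5.2770×10⁷ m.
Semi-major axis a = (r_p + r_a)/2 = (21251 + 52770)/2 = 37010 km = 3.701×10⁷ m.
By Kepler's third law T = 2π√(a³/μ) = 2π × 2.513×10³ = 1.579×10⁴ s.
= 4.386 h.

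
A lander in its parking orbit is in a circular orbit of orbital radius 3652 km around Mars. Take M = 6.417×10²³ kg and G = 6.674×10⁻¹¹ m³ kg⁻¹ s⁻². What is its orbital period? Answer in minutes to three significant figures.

T ≈ 112 minutes

μ = GM = 6.674×10⁻¹¹ × 6.417×10²³ = 4.283×10¹³ m³/s².
r = 3652 km = 3.652×10⁶ m.
Kepler's third law: T = 2π√(r³/μ) = 2π√((3.652×10⁶)³ / 4.283×10¹³).
r³/μ = 1.137×10⁶ s², so T = 2π × 1.066×10³ = 6.701×10³ s.
Converting: 6.701×10³ s ÷ 60.00 = 111.7 minutes.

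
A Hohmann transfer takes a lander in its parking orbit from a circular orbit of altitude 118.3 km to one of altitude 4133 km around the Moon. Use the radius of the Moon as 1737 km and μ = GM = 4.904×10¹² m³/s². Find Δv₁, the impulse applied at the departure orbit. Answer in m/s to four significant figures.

Δv ≈ 378.4 m/s

r₁ = 1737 + 118.3 = 1855.3 km = 1.8553×10⁶ m.
r₂ = 1737 + 4133 = 5870.0 km = 5.8700×10⁶ m.
Transfer ellipse a_t = (r₁ + r₂)/2 = 3.863×10⁶ m.
At r₁: circular v_c1 = √(μ/r₁) = 1626 m/s; transfer-perilune v_p = √[μ(2/r₁ − 1/a_t)] = 2004 m/s.
Δv₁ = v_p − v_c1 = 378.4 m/s.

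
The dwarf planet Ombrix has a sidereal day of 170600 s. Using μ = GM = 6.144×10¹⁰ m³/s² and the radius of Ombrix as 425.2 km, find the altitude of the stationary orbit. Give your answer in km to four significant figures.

h_sync ≈ 3139 km

A synchronous orbit has period T, so by Kepler's third law a = (μT²/4π²)^(1/3).
μT²/4π² = 6.144×10¹⁰ × (1.706×10⁵)² / 39.48 = 4.529×10¹⁹ m³.
a = 3.565×10⁶ m = 3564.6 km.
Altitude h = a − R = 3564.6 − 425.2 = 3139.4 km.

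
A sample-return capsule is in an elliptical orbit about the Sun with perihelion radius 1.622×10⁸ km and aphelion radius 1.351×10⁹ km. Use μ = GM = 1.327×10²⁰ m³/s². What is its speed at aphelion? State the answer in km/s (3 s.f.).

Semi-major axis a = (r_p + r_a)/2 = 7.5660×10⁸ km = 7.566×10¹¹ m.
Vis-viva: v² = μ(2/r − 1/a) = 1.327×10²⁰ × (1.480×10⁻¹² − 1.322×10⁻¹²) = 2.106×10⁷ m²/s².
v = 4589 m/s = 4.589 km/s.

v ≈ 4.59 km/s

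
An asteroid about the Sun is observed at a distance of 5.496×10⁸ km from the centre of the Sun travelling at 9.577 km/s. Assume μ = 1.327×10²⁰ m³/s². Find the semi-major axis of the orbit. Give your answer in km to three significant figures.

r = 5.496×10¹¹ m.
Vis-viva rearranged: 1/a = 2/r − v²/μ = 3.639×10⁻¹² − 6.912×10⁻¹³ = 2.948×10⁻¹² m⁻¹.
a = 3.392×10¹¹ m = 3.3923×10⁸ km.

a ≈ 3.39×10⁸ km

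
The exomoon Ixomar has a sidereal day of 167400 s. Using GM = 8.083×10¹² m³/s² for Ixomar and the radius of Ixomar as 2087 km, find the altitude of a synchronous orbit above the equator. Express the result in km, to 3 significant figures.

A synchronous orbit has period T, so by Kepler's third law a = (μT²/4π²)^(1/3).
μT²/4π² = 8.083×10¹² × (1.674×10⁵)² / 39.48 = 5.738×10²¹ m³.
a = 1.790×10⁷ m = 17902 km.
Altitude h = a − R = 17902 − 2087 = 15815 km.

h_sync ≈ 15800 km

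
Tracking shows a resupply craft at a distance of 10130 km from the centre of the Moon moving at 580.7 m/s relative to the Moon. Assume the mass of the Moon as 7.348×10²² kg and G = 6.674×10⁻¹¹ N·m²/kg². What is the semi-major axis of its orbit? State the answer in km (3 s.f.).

μ = GM = 6.674×10⁻¹¹ × 7.348×10²² = 4.904×10¹² m³/s².
r = 1.013×10⁷ m.
Vis-viva rearranged: 1/a = 2/r − v²/μ = 1.974×10⁻⁷ − 6.876×10⁻⁸ = 1.287×10⁻⁷ m⁻¹.
a = 7.772×10⁶ m = 7771.7 km.

a ≈ 7770 km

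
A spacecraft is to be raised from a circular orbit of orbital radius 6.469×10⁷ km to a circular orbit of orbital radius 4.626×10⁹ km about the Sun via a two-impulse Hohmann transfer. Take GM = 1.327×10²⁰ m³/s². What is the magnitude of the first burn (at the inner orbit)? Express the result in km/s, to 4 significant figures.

r₁ = 6.469×10⁷ km = 6.469×10¹⁰ m.
r₂ = 4.626×10⁹ km = 4.626×10¹² m.
Transfer ellipse a_t = (r₁ + r₂)/2 = 2.345×10¹² m.
At r₁: circular v_c1 = √(μ/r₁) = 45290 m/s; transfer-perihelion v_p = √[μ(2/r₁ − 1/a_t)] = 63610 m/s.
Δv₁ = v_p − v_c1 = 18320 m/s.
= 18.32 km/s.

Δv ≈ 18.32 km/s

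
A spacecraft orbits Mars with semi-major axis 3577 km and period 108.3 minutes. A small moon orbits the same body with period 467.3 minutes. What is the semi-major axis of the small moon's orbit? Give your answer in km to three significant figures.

Kepler's third law: a³ ∝ T², so a₂ = a₁ (T₂/T₁)^(2/3).
T₂/T₁ = 4.315, (T₂/T₁)^(2/3) = 2.650.
a₂ = 3577 × 2.650 = 9480 km.

a₂ ≈ 9480 km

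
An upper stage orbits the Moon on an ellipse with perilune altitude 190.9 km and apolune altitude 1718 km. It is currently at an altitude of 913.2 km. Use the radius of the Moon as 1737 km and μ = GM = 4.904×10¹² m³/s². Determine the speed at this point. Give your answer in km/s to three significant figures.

r_p = 1737 + 190.9 = 1927.9 km = 1.9279×10⁶ m.
r_a = 1737 + 1718 = 3455.0 km = 3.4550×10⁶ m.
r = 1737 + 913.2 = 2650.2 km = 2.650×10⁶ m.
Semi-major axis a = (r_p + r_a)/2 = 2691.4 km = 2.691×10⁶ m.
Vis-viva: v² = μ(2/r − 1/a) = 4.904×10¹² × (7.547×10⁻⁷ − 3.715×10⁻⁷) = 1.879×10⁶ m²/s².
v = 1371 m/s = 1.371 km/s.

v ≈ 1.37 km/s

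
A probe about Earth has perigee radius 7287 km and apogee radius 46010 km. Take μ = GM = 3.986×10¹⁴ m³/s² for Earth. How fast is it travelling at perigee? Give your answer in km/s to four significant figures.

Semi-major axis a = (r_p + r_a)/2 = 26648 km = 2.665×10⁷ m.
Vis-viva: v² = μ(2/r − 1/a) = 3.986×10¹⁴ × (2.745×10⁻⁷ − 3.753×10⁻⁸) = 9.444×10⁷ m²/s².
v = 9718 m/s = 9.718 km/s.

v ≈ 9.718 km/s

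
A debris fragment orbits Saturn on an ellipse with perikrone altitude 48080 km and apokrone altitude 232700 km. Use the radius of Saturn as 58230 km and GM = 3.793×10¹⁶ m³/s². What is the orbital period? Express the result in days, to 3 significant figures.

r_p = 58230 + 48080 = 106310 km = 1.0631×10⁸ m.
r_a = 58230 + 232700 = 290930 km = 2.9093×10⁸ m.
Semi-major axis a = (r_p + r_a)/2 = (1.0631×10⁵ + 2.9093×10⁵)/2 = 1.9862×10⁵ km = 1.986×10⁸ m.
By Kepler's third law T = 2π√(a³/μ) = 2π × 1.437×10⁴ = 9.031×10⁴ s.
= 1.045 days.

T ≈ 1.05 days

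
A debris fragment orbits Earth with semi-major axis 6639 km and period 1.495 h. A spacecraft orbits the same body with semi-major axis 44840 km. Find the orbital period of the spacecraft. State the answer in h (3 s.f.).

T₂ ≈ 26.2 h

Kepler's third law: T² ∝ a³, so T₂ = T₁ (a₂/a₁)^(3/2).
a₂/a₁ = 6.754, (a₂/a₁)^(3/2) = 17.55.
T₂ = 1.495 × 17.55 = 26.24 h.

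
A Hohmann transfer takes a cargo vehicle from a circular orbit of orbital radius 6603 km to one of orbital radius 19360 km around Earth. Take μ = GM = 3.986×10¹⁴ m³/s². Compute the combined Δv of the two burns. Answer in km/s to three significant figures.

Δv_total ≈ 3.02 km/s

r₁ = 6603 km = 6.603×10⁶ m.
r₂ = 19360 km = 1.936×10⁷ m.
Transfer ellipse a_t = (r₁ + r₂)/2 = 1.298×10⁷ m.
At r₁: circular v_c1 = √(μ/r₁) = 7770 m/s; transfer-perigee v_p = √[μ(2/r₁ − 1/a_t)] = 9488 m/s.
Δv₁ = v_p − v_c1 = 1719 m/s.
At r₂: circular v_c2 = √(μ/r₂) = 4537 m/s; transfer-apogee v_a = √[μ(2/r₂ − 1/a_t)] = 3236 m/s.
Δv₂ = v_c2 − v_a = 1301 m/s.
Total Δv = Δv₁ + Δv₂ = 3020 m/s = 3.020 km/s.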